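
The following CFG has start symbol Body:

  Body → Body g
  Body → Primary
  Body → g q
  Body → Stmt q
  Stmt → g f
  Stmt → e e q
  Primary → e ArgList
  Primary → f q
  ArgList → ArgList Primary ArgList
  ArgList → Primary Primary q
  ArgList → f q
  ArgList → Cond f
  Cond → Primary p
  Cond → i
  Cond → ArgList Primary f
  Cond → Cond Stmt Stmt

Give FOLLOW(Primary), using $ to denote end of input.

In Body → Primary: Primary is at the end, add FOLLOW(Body) = { $, g }.
In ArgList → ArgList Primary ArgList: add FIRST(ArgList) = { e, f, i }.
In ArgList → Primary Primary q: add FIRST(Primary q) = { e, f }.
In ArgList → Primary Primary q: add FIRST(q) = { q }.
In Cond → Primary p: add FIRST(p) = { p }.
In Cond → ArgList Primary f: add FIRST(f) = { f }.
Union: FOLLOW(Primary) = { $, e, f, g, i, p, q }.

{ $, e, f, g, i, p, q }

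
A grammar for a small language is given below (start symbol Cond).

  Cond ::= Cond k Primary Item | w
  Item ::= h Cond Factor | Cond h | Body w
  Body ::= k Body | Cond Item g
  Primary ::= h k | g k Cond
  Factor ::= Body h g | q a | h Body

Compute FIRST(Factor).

{ h, k, q, w }

From Factor ::= Body h g: add FIRST(Body) = { k, w }.
Factor ::= q a contributes {q}.
Factor ::= h Body contributes {h}.
Union: FIRST(Factor) = { h, k, q, w }.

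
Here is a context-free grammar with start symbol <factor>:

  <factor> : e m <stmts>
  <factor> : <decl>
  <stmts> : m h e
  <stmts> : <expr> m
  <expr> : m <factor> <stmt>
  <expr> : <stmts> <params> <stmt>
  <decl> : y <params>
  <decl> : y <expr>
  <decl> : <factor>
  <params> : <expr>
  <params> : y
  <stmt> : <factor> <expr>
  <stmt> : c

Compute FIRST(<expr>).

{ m }

<expr> : m <factor> <stmt> contributes {m}.
From <expr> : <stmts> <params> <stmt>: add FIRST(<stmts>) = { m }.
Union: FIRST(<expr>) = { m }.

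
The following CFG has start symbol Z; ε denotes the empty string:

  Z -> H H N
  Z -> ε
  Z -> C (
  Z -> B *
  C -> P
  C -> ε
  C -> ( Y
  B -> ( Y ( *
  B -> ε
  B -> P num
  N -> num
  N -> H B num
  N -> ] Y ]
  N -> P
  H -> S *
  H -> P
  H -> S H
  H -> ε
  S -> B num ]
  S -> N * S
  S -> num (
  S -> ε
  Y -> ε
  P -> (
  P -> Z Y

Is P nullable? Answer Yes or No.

P -> Z Y and each of Z, Y is nullable, so P ⇒* ε.

Yes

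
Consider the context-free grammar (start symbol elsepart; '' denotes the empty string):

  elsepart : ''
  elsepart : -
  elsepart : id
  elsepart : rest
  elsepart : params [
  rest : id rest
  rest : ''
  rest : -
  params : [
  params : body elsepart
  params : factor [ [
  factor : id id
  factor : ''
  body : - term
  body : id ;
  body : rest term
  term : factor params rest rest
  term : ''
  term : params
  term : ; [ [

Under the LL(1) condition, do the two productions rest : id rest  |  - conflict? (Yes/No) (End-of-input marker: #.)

No

FIRST(id rest) = { id } and FIRST(-) = { - }.
The FIRST sets are disjoint and neither alternative is nullable — no conflict.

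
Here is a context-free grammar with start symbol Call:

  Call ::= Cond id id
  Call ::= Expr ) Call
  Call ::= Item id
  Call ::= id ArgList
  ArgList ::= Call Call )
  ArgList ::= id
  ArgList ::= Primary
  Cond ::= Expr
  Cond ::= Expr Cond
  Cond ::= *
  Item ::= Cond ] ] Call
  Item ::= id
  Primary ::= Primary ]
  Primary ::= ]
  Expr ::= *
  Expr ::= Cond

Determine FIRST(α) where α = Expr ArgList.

Add FIRST(Expr) = { * }; Expr is not nullable, stop.

{ * }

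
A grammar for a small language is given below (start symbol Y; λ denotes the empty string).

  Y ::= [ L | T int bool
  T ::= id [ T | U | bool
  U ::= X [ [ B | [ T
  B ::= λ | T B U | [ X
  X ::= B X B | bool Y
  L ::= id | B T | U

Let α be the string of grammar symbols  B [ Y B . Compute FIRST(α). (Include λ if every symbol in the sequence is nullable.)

Add FIRST(B)\{λ} = { [, bool, id }; B is nullable, continue.
[ is a terminal; add {[} and stop.

{ [, bool, id }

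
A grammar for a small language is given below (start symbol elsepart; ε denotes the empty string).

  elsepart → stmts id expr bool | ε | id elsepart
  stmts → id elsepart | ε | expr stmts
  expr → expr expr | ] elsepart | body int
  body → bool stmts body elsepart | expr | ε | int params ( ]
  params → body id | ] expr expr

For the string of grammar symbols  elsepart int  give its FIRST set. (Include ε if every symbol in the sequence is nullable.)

{ ], bool, id, int }

Add FIRST(elsepart)\{ε} = { ], bool, id, int }; elsepart is nullable, continue.
int is a terminal; add {int} and stop.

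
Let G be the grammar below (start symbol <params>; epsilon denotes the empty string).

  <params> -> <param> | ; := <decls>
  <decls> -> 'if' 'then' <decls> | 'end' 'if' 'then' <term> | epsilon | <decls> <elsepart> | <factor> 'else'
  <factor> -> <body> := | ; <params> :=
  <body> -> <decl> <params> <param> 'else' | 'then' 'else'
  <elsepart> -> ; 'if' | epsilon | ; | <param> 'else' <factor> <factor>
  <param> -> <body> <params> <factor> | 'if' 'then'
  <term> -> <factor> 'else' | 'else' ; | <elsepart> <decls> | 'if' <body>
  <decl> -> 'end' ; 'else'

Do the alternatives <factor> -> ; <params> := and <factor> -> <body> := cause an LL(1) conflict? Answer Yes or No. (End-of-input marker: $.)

FIRST(; <params> :=) = { ; } and FIRST(<body> :=) = { 'end', 'then' }.
The FIRST sets are disjoint and neither alternative is nullable — no conflict.

No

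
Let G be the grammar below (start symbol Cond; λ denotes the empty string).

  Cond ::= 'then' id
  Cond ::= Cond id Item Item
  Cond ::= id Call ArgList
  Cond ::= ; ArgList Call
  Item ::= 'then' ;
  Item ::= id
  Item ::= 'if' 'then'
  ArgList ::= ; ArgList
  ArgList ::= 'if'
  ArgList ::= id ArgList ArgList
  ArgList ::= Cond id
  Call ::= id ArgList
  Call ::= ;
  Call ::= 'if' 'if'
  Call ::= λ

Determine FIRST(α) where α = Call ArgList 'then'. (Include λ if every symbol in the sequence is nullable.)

{ 'if', 'then', ;, id }

Add FIRST(Call)\{λ} = { 'if', ;, id }; Call is nullable, continue.
Add FIRST(ArgList) = { 'if', 'then', ;, id }; ArgList is not nullable, stop.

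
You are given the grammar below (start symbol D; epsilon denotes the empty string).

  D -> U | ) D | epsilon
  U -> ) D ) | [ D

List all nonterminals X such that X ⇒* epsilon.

{ D }

Directly nullable (have an epsilon-production): D.
No other nonterminal has a production whose RHS symbols are all nullable.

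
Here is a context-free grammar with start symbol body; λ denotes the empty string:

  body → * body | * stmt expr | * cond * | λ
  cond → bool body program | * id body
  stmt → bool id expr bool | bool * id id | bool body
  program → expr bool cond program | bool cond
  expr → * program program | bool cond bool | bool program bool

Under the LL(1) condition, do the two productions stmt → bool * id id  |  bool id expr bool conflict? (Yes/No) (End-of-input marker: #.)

Yes

FIRST(bool * id id) = { bool } and FIRST(bool id expr bool) = { bool }.
Both contain bool, so the two alternatives are not disjoint — LL(1) conflict.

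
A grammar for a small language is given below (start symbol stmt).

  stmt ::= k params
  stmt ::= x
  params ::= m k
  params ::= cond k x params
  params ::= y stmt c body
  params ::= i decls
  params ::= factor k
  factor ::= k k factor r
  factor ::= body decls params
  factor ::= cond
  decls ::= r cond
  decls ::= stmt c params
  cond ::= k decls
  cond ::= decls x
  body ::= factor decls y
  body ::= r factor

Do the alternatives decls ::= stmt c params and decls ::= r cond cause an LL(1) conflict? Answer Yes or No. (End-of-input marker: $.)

No

FIRST(stmt c params) = { k, x } and FIRST(r cond) = { r }.
The FIRST sets are disjoint and neither alternative is nullable — no conflict.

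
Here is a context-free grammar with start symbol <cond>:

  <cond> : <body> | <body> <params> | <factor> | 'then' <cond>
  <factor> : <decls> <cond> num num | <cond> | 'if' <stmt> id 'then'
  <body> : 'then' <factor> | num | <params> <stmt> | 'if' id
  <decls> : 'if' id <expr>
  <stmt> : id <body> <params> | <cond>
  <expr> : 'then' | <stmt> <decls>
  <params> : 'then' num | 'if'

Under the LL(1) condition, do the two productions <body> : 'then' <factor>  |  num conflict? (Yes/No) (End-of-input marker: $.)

FIRST('then' <factor>) = { 'then' } and FIRST(num) = { num }.
The FIRST sets are disjoint and neither alternative is nullable — no conflict.

No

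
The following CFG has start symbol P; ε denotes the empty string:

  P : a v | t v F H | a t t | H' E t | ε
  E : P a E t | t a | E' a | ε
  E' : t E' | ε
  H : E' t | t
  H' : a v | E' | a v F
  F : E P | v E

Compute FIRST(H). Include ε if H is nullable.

{ t }

From H : E' t: E' nullable, take FIRST(E') ∪ {t} = { t }.
H : t contributes {t}.
Union: FIRST(H) = { t }.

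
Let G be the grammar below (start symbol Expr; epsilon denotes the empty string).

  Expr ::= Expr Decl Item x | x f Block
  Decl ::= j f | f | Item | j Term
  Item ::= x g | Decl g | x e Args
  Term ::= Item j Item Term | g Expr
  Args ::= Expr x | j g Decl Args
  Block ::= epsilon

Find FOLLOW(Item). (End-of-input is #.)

In Expr ::= Expr Decl Item x: add FIRST(x) = { x }.
In Decl ::= Item: Item is at the end, add FOLLOW(Decl) = { f, g, j, x }.
In Term ::= Item j Item Term: add FIRST(j Item Term) = { j }.
In Term ::= Item j Item Term: add FIRST(Term) = { f, g, j, x }.
Union: FOLLOW(Item) = { f, g, j, x }.

{ f, g, j, x }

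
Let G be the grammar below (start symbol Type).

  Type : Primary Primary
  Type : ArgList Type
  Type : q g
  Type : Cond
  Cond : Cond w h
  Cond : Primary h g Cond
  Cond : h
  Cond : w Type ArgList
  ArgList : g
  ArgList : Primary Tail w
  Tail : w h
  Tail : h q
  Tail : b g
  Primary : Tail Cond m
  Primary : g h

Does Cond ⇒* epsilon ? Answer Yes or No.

No nonterminal in this grammar is nullable.
No production of Cond has an RHS whose symbols are all nullable, so Cond is not nullable.

No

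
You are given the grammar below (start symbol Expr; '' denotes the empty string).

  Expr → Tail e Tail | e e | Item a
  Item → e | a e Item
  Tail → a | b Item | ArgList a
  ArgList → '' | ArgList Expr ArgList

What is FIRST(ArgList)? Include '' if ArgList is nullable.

{ a, b, e, '' }

ArgList → '' contributes ''.
From ArgList → ArgList Expr ArgList: ArgList nullable, take FIRST(ArgList) ∪ FIRST(Expr) = { a, b, e }.
Union: FIRST(ArgList) = { a, b, e, '' }.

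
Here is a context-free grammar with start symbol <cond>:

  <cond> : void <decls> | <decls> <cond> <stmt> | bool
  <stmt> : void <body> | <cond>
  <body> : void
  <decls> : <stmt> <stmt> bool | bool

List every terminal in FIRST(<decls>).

From <decls> : <stmt> <stmt> bool: add FIRST(<stmt>) = { bool, void }.
<decls> : bool contributes {bool}.
Union: FIRST(<decls>) = { bool, void }.

{ bool, void }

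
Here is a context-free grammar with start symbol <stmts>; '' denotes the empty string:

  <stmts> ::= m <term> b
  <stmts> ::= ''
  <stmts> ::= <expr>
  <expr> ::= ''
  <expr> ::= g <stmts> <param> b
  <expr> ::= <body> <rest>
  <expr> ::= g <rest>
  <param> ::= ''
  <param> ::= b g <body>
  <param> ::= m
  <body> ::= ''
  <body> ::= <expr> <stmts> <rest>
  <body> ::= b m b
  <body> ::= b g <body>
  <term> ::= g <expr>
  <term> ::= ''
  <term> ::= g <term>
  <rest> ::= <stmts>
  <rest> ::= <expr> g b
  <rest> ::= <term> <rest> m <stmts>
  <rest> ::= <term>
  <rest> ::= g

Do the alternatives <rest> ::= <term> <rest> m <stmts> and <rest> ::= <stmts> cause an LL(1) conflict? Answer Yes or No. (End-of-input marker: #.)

FIRST(<term> <rest> m <stmts>) = { b, g, m } and FIRST(<stmts>) = { b, g, m, '' }.
Both contain b, so the two alternatives are not disjoint — LL(1) conflict.

Yes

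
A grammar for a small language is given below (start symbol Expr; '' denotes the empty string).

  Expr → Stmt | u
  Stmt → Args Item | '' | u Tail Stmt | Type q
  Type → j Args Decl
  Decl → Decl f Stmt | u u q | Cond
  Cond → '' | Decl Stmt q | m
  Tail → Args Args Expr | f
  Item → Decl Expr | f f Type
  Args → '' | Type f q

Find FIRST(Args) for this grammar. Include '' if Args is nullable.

Args → '' contributes ''.
From Args → Type f q: add FIRST(Type) = { j }.
Union: FIRST(Args) = { j, '' }.

{ j, '' }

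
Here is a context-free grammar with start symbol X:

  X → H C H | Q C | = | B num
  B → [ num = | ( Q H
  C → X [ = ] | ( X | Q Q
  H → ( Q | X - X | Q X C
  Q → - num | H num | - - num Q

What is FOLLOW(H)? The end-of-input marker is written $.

In X → H C H: add FIRST(C H) = { (, -, =, [ }.
In X → H C H: H is at the end, add FOLLOW(X) = { $, (, -, =, [, num }.
In B → ( Q H: H is at the end, add FOLLOW(B) = { num }.
In Q → H num: add FIRST(num) = { num }.
Union: FOLLOW(H) = { $, (, -, =, [, num }.

{ $, (, -, =, [, num }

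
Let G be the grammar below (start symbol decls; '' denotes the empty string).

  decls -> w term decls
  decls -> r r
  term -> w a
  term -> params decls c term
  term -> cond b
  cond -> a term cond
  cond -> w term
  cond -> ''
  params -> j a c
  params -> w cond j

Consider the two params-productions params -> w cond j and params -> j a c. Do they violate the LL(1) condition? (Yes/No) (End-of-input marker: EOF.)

No

FIRST(w cond j) = { w } and FIRST(j a c) = { j }.
The FIRST sets are disjoint and neither alternative is nullable — no conflict.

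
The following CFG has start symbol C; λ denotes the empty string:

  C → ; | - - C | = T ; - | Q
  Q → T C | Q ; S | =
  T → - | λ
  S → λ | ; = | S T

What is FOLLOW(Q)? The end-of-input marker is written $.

In C → Q: Q is at the end, add FOLLOW(C) = { $, ; }.
In Q → Q ; S: add FIRST(; S) = { ; }.
Union: FOLLOW(Q) = { $, ; }.

{ $, ; }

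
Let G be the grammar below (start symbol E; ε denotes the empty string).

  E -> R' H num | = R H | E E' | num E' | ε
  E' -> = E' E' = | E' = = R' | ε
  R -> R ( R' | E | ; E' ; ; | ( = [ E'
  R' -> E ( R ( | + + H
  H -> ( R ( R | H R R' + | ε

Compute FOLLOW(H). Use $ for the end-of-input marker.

{ $, (, +, ;, =, num }

In E -> R' H num: add FIRST(num) = { num }.
In E -> = R H: H is at the end, add FOLLOW(E) = { $, (, +, ;, =, num }.
In R' -> + + H: H is at the end, add FOLLOW(R') = { $, (, +, ;, =, num }.
In H -> H R R' +: add FIRST(R R' +) = { (, +, ;, =, num }.
Union: FOLLOW(H) = { $, (, +, ;, =, num }.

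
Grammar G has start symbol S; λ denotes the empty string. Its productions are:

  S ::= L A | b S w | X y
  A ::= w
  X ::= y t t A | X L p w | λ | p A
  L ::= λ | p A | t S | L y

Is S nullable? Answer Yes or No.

Nullable nonterminals: L, X.
No production of S has an RHS whose symbols are all nullable, so S is not nullable.

No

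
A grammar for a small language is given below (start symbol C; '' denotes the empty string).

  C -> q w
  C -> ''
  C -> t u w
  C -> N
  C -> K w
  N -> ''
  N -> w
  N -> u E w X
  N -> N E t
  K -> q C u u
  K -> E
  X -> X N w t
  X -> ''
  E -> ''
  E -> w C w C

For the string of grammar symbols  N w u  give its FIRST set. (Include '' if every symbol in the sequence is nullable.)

{ t, u, w }

Add FIRST(N)\{''} = { t, u, w }; N is nullable, continue.
w is a terminal; add {w} and stop.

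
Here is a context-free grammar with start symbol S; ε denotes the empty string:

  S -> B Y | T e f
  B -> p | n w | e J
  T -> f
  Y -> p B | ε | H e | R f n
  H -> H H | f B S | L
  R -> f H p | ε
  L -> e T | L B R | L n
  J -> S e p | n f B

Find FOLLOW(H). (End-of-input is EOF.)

In Y -> H e: add FIRST(e) = { e }.
In H -> H H: add FIRST(H) = { e, f }.
In H -> H H: H is at the end, add FOLLOW(H) = { e, f, p }.
In R -> f H p: add FIRST(p) = { p }.
Union: FOLLOW(H) = { e, f, p }.

{ e, f, p }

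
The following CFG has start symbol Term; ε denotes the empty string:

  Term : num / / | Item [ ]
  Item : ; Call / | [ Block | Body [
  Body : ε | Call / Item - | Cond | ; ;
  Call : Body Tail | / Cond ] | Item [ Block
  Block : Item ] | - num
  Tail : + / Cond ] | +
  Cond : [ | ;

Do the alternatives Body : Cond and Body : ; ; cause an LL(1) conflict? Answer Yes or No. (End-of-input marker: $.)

Yes

FIRST(Cond) = { ;, [ } and FIRST(; ;) = { ; }.
Both contain ;, so the two alternatives are not disjoint — LL(1) conflict.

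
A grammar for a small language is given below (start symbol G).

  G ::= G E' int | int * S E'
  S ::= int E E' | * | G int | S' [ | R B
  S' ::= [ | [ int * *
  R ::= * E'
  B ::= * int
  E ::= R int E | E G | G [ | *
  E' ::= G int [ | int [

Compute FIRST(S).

S ::= int E E' contributes {int}.
S ::= * contributes {*}.
From S ::= G int: add FIRST(G) = { int }.
From S ::= S' [: add FIRST(S') = { [ }.
From S ::= R B: add FIRST(R) = { * }.
Union: FIRST(S) = { *, [, int }.

{ *, [, int }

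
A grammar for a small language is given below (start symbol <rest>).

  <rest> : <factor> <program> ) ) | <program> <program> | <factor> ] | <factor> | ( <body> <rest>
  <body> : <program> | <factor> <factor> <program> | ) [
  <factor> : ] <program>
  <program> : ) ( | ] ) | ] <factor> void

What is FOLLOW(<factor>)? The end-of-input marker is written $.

In <rest> : <factor> <program> ) ): add FIRST(<program> ) )) = { ), ] }.
In <rest> : <factor> ]: add FIRST(]) = { ] }.
In <rest> : <factor>: <factor> is at the end, add FOLLOW(<rest>) = { $ }.
In <body> : <factor> <factor> <program>: add FIRST(<factor> <program>) = { ] }.
In <body> : <factor> <factor> <program>: add FIRST(<program>) = { ), ] }.
In <program> : ] <factor> void: add FIRST(void) = { void }.
Union: FOLLOW(<factor>) = { $, ), ], void }.

{ $, ), ], void }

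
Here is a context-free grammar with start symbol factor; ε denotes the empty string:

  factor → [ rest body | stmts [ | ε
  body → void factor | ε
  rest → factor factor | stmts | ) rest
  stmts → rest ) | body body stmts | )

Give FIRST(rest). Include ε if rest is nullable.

From rest → factor factor: factor, factor nullable, take FIRST(factor) ∪ FIRST(factor) = { ), [, void }; also ε since the whole RHS is nullable.
From rest → stmts: add FIRST(stmts) = { ), [, void }.
rest → ) rest contributes {)}.
Union: FIRST(rest) = { ), [, void, ε }.

{ ), [, void, ε }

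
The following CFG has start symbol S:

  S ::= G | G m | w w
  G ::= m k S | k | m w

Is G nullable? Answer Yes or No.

No

No nonterminal in this grammar is nullable.
No production of G has an RHS whose symbols are all nullable, so G is not nullable.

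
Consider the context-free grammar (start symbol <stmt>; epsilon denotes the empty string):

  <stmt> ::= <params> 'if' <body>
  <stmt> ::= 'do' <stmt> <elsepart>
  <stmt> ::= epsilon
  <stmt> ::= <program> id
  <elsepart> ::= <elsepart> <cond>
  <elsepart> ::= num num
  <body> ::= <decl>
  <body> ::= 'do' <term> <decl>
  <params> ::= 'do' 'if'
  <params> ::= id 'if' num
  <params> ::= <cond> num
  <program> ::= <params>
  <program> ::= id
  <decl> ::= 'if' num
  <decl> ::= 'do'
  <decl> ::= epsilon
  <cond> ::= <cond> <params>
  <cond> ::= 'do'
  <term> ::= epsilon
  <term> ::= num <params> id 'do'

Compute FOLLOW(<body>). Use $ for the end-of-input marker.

{ $, num }

In <stmt> ::= <params> 'if' <body>: <body> is at the end, add FOLLOW(<stmt>) = { $, num }.
Union: FOLLOW(<body>) = { $, num }.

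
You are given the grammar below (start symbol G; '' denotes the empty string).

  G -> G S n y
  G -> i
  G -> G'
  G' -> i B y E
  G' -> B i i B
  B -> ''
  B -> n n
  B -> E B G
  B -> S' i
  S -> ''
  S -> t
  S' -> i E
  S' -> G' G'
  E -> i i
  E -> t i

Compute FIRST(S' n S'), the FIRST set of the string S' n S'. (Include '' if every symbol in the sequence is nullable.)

Add FIRST(S') = { i, n, t }; S' is not nullable, stop.

{ i, n, t }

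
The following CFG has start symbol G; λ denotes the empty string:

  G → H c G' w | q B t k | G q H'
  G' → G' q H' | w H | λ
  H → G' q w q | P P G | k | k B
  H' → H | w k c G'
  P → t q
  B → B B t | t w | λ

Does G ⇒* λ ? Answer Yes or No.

Nullable nonterminals: B, G'.
No production of G has an RHS whose symbols are all nullable, so G is not nullable.

No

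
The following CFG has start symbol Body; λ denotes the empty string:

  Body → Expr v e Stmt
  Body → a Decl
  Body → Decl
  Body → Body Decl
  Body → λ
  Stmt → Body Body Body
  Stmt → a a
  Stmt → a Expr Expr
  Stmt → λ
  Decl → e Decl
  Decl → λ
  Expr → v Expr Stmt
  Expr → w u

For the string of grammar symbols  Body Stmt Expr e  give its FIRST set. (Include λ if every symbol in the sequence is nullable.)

Add FIRST(Body)\{λ} = { a, e, v, w }; Body is nullable, continue.
Add FIRST(Stmt)\{λ} = { a, e, v, w }; Stmt is nullable, continue.
Add FIRST(Expr) = { v, w }; Expr is not nullable, stop.

{ a, e, v, w }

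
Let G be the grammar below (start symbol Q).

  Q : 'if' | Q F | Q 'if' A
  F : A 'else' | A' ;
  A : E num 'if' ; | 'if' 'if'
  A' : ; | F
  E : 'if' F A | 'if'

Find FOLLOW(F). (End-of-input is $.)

{ $, 'if', ; }

In Q : Q F: F is at the end, add FOLLOW(Q) = { $, 'if', ; }.
In A' : F: F is at the end, add FOLLOW(A') = { ; }.
In E : 'if' F A: add FIRST(A) = { 'if' }.
Union: FOLLOW(F) = { $, 'if', ; }.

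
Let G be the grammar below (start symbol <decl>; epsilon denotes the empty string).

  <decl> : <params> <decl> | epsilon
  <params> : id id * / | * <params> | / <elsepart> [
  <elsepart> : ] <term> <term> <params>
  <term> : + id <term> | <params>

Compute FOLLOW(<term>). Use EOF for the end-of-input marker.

In <elsepart> : ] <term> <term> <params>: add FIRST(<term> <params>) = { *, +, /, id }.
In <elsepart> : ] <term> <term> <params>: add FIRST(<params>) = { *, /, id }.
In <term> : + id <term>: <term> is at the end, add FOLLOW(<term>) = { *, +, /, id }.
Union: FOLLOW(<term>) = { *, +, /, id }.

{ *, +, /, id }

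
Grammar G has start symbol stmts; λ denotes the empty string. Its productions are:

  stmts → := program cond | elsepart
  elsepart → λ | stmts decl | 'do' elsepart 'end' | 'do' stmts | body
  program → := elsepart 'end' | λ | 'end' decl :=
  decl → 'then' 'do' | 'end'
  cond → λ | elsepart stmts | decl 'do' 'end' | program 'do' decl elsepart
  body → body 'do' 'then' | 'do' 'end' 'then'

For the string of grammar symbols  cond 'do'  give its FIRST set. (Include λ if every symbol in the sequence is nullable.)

Add FIRST(cond)\{λ} = { 'do', 'end', 'then', := }; cond is nullable, continue.
'do' is a terminal; add {'do'} and stop.

{ 'do', 'end', 'then', := }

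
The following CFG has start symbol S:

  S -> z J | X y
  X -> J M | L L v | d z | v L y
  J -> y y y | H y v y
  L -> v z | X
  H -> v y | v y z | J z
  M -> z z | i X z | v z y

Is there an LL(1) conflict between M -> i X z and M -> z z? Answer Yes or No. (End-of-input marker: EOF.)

No

FIRST(i X z) = { i } and FIRST(z z) = { z }.
The FIRST sets are disjoint and neither alternative is nullable — no conflict.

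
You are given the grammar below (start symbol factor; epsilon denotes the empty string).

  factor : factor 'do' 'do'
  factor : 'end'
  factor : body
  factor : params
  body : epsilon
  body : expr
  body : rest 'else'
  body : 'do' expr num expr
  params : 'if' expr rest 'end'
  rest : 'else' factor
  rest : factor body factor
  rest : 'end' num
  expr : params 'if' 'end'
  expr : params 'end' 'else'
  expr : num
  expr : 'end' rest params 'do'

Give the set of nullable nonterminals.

Directly nullable (have an epsilon-production): body.
rest : factor body factor with every symbol nullable, so rest is nullable.
factor : body with every symbol nullable, so factor is nullable.
No other nonterminal has a production whose RHS symbols are all nullable.

{ body, factor, rest }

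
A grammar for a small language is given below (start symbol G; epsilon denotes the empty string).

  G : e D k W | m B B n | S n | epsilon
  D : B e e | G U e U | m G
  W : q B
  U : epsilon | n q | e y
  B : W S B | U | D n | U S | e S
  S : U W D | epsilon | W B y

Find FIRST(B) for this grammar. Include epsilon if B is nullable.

{ e, m, n, q, epsilon }

From B : W S B: add FIRST(W) = { q }.
From B : U: add FIRST(U) = { e, n, epsilon } (including epsilon since U is nullable).
From B : D n: add FIRST(D) = { e, m, n, q }.
From B : U S: U, S nullable, take FIRST(U) ∪ FIRST(S) = { e, n, q }; also epsilon since the whole RHS is nullable.
B : e S contributes {e}.
Union: FIRST(B) = { e, m, n, q, epsilon }.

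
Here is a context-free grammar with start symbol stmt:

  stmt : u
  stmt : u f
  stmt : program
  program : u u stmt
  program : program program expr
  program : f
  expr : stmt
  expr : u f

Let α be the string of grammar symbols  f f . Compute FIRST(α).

{ f }

f is a terminal; add {f} and stop.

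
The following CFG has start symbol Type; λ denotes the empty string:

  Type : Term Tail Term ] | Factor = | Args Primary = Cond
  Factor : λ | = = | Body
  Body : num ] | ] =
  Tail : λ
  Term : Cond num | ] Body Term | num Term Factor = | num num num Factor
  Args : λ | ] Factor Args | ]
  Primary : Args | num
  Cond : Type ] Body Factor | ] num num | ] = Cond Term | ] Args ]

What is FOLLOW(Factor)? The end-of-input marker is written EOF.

{ EOF, =, ], num }

In Type : Factor =: add FIRST(=) = { = }.
In Term : num Term Factor =: add FIRST(=) = { = }.
In Term : num num num Factor: Factor is at the end, add FOLLOW(Term) = { EOF, =, ], num }.
In Args : ] Factor Args: add FIRST(Args)\{λ} = { ] }.
  Since Args is nullable, also add FOLLOW(Args) = { =, ], num }.
In Cond : Type ] Body Factor: Factor is at the end, add FOLLOW(Cond) = { EOF, =, ], num }.
Union: FOLLOW(Factor) = { EOF, =, ], num }.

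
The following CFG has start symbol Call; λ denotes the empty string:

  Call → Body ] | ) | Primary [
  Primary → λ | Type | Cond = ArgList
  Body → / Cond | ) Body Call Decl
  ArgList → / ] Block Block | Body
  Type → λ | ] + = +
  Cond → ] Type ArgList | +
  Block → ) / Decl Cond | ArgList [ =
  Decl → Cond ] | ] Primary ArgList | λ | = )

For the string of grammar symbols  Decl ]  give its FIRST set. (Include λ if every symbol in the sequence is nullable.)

{ +, =, ] }

Add FIRST(Decl)\{λ} = { +, =, ] }; Decl is nullable, continue.
] is a terminal; add {]} and stop.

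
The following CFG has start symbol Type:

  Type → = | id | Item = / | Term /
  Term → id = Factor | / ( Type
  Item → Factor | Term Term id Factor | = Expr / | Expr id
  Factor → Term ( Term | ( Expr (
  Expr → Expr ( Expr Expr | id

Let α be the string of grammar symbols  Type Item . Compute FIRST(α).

{ (, /, =, id }

Add FIRST(Type) = { (, /, =, id }; Type is not nullable, stop.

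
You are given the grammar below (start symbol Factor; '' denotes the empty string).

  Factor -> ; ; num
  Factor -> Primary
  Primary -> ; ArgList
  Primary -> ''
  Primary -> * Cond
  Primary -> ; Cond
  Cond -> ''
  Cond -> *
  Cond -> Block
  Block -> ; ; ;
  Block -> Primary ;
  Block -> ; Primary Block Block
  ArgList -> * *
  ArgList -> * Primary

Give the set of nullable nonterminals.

{ Cond, Factor, Primary }

Directly nullable (have an ''-production): Primary, Cond.
Factor -> Primary with every symbol nullable, so Factor is nullable.
No other nonterminal has a production whose RHS symbols are all nullable.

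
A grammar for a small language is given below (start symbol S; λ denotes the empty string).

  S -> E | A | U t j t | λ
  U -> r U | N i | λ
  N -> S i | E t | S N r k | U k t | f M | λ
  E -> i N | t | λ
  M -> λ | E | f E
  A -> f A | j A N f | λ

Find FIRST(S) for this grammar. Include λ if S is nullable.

{ f, i, j, k, r, t, λ }

From S -> E: add FIRST(E) = { i, t, λ } (including λ since E is nullable).
From S -> A: add FIRST(A) = { f, j, λ } (including λ since A is nullable).
From S -> U t j t: U nullable, take FIRST(U) ∪ {t} = { f, i, j, k, r, t }.
S -> λ contributes λ.
Union: FIRST(S) = { f, i, j, k, r, t, λ }.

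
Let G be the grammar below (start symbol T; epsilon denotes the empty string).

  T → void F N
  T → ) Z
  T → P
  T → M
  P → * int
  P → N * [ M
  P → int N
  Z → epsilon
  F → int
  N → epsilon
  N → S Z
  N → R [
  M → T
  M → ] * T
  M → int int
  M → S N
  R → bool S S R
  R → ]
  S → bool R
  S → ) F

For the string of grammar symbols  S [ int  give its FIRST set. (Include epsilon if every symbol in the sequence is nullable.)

{ ), bool }

Add FIRST(S) = { ), bool }; S is not nullable, stop.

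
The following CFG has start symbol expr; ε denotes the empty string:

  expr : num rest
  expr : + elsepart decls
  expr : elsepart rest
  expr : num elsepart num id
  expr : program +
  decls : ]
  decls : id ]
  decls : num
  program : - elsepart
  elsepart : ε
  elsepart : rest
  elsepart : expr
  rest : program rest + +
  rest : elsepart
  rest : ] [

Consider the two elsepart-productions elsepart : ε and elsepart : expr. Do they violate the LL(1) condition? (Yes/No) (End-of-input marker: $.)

Yes

FIRST(ε) = { ε } and FIRST(expr) = { +, -, ], num, ε }.
Both alternatives are nullable, violating the LL(1) condition.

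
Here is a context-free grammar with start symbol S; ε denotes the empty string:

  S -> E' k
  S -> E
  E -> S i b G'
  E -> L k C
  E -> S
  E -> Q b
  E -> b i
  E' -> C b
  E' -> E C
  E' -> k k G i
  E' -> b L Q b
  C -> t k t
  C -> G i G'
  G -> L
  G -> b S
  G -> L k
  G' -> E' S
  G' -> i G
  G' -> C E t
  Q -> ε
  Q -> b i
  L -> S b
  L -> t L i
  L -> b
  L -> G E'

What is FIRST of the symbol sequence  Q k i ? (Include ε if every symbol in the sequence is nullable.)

Add FIRST(Q)\{ε} = { b }; Q is nullable, continue.
k is a terminal; add {k} and stop.

{ b, k }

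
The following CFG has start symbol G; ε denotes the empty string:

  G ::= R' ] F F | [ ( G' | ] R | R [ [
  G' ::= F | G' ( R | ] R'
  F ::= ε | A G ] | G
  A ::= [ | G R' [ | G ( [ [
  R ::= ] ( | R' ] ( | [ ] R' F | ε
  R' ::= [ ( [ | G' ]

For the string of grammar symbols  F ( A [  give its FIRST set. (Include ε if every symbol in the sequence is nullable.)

Add FIRST(F)\{ε} = { (, [, ] }; F is nullable, continue.
( is a terminal; add {(} and stop.

{ (, [, ] }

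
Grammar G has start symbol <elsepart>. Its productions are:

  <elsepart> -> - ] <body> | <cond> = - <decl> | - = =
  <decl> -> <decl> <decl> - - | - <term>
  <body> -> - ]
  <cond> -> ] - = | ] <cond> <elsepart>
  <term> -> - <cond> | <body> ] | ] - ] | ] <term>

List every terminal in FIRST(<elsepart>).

{ -, ] }

<elsepart> -> - ] <body> contributes {-}.
From <elsepart> -> <cond> = - <decl>: add FIRST(<cond>) = { ] }.
<elsepart> -> - = = contributes {-}.
Union: FIRST(<elsepart>) = { -, ] }.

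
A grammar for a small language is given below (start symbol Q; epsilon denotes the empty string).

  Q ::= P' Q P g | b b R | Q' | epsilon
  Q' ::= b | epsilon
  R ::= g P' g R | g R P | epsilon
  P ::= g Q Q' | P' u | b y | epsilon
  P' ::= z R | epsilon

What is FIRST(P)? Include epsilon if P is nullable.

P ::= g Q Q' contributes {g}.
From P ::= P' u: P' nullable, take FIRST(P') ∪ {u} = { u, z }.
P ::= b y contributes {b}.
P ::= epsilon contributes epsilon.
Union: FIRST(P) = { b, g, u, z, epsilon }.

{ b, g, u, z, epsilon }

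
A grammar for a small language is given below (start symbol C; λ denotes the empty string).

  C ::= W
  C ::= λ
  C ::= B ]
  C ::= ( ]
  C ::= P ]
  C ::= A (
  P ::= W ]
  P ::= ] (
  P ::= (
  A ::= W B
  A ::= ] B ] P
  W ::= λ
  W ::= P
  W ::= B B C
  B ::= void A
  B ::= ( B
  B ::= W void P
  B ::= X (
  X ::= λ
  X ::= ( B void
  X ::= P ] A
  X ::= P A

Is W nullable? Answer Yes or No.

W has an λ-production, so W ⇒ λ.

Yes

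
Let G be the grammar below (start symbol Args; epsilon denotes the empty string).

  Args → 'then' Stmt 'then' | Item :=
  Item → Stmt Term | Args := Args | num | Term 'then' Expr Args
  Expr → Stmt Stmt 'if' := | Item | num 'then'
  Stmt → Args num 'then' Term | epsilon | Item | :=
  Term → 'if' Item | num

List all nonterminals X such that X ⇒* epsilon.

Directly nullable (have an epsilon-production): Stmt.
No other nonterminal has a production whose RHS symbols are all nullable.

{ Stmt }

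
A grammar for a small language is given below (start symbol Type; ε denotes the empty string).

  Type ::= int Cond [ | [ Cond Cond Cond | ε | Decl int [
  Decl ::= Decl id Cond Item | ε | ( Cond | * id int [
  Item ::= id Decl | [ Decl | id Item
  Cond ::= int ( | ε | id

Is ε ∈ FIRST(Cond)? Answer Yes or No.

Cond has an ε-production, so Cond ⇒ ε.

Yes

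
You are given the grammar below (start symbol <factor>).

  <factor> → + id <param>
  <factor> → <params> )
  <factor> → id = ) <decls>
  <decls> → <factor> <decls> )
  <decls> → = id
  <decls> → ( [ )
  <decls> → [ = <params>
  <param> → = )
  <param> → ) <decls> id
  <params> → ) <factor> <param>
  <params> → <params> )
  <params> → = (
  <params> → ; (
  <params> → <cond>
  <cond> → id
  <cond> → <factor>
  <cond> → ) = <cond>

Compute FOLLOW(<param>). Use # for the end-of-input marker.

In <factor> → + id <param>: <param> is at the end, add FOLLOW(<factor>) = { #, (, ), +, ;, =, [, id }.
In <params> → ) <factor> <param>: <param> is at the end, add FOLLOW(<params>) = { #, (, ), +, ;, =, [, id }.
Union: FOLLOW(<param>) = { #, (, ), +, ;, =, [, id }.

{ #, (, ), +, ;, =, [, id }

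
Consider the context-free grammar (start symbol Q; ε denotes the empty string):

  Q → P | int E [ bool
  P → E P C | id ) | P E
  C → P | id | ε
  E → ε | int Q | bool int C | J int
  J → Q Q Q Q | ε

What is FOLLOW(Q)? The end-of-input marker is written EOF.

{ EOF, [, bool, id, int }

Q is the start symbol, so EOF ∈ FOLLOW(Q).
In E → int Q: Q is at the end, add FOLLOW(E) = { EOF, [, bool, id, int }.
In J → Q Q Q Q: add FIRST(Q Q Q) = { bool, id, int }.
In J → Q Q Q Q: add FIRST(Q Q) = { bool, id, int }.
In J → Q Q Q Q: add FIRST(Q) = { bool, id, int }.
In J → Q Q Q Q: Q is at the end, add FOLLOW(J) = { int }.
Union: FOLLOW(Q) = { EOF, [, bool, id, int }.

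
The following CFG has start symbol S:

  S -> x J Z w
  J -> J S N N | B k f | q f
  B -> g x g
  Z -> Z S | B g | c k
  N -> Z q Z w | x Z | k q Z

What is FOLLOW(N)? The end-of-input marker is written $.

In J -> J S N N: add FIRST(N) = { c, g, k, x }.
In J -> J S N N: N is at the end, add FOLLOW(J) = { c, g, x }.
Union: FOLLOW(N) = { c, g, k, x }.

{ c, g, k, x }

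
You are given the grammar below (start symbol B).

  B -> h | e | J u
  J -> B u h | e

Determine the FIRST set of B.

{ e, h }

B -> h contributes {h}.
B -> e contributes {e}.
From B -> J u: add FIRST(J) = { e, h }.
Union: FIRST(B) = { e, h }.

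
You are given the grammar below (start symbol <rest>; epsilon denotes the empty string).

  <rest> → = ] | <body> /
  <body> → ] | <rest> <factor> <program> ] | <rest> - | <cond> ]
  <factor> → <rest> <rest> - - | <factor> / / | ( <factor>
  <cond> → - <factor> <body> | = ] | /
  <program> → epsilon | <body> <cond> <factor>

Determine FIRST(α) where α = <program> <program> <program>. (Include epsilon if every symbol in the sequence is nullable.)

Add FIRST(<program>)\{epsilon} = { -, /, =, ] }; <program> is nullable, continue.
Add FIRST(<program>)\{epsilon} = { -, /, =, ] }; <program> is nullable, continue.
Add FIRST(<program>)\{epsilon} = { -, /, =, ] }; <program> is nullable, continue.
Every symbol is nullable, so include epsilon.

{ -, /, =, ], epsilon }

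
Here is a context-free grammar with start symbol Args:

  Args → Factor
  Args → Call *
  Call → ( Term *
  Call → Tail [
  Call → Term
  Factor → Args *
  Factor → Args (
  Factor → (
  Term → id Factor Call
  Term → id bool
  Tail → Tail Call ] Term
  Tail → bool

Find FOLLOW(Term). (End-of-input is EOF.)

{ (, *, [, ], bool, id }

In Call → ( Term *: add FIRST(*) = { * }.
In Call → Term: Term is at the end, add FOLLOW(Call) = { (, *, [, ], bool, id }.
In Tail → Tail Call ] Term: Term is at the end, add FOLLOW(Tail) = { (, [, bool, id }.
Union: FOLLOW(Term) = { (, *, [, ], bool, id }.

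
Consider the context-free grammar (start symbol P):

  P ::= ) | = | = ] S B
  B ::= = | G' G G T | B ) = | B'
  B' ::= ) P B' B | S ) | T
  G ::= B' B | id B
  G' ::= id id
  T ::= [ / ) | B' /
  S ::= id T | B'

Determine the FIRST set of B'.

B' ::= ) P B' B contributes {)}.
From B' ::= S ): add FIRST(S) = { ), [, id }.
From B' ::= T: add FIRST(T) = { ), [, id }.
Union: FIRST(B') = { ), [, id }.

{ ), [, id }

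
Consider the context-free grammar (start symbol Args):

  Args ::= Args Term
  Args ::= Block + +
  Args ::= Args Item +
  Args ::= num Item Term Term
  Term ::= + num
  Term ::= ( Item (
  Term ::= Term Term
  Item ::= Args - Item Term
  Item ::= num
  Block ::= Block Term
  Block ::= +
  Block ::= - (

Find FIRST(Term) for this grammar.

{ (, + }

Term ::= + num contributes {+}.
Term ::= ( Item ( contributes {(}.
From Term ::= Term Term: add FIRST(Term) = { (, + }.
Union: FIRST(Term) = { (, + }.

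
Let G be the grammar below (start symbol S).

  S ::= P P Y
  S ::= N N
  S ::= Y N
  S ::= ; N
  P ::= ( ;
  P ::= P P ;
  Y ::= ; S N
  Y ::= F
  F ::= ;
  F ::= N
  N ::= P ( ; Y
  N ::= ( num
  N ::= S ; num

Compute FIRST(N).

{ (, ; }

From N ::= P ( ; Y: add FIRST(P) = { ( }.
N ::= ( num contributes {(}.
From N ::= S ; num: add FIRST(S) = { (, ; }.
Union: FIRST(N) = { (, ; }.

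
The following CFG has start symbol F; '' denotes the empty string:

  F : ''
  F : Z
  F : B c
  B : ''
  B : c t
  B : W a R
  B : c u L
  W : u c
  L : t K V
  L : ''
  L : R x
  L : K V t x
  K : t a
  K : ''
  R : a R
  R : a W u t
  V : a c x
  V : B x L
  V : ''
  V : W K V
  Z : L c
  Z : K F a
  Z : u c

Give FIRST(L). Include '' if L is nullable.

L : t K V contributes {t}.
L : '' contributes ''.
From L : R x: add FIRST(R) = { a }.
From L : K V t x: K, V nullable, take FIRST(K) ∪ FIRST(V) ∪ {t} = { a, c, t, u, x }.
Union: FIRST(L) = { a, c, t, u, x, '' }.

{ a, c, t, u, x, '' }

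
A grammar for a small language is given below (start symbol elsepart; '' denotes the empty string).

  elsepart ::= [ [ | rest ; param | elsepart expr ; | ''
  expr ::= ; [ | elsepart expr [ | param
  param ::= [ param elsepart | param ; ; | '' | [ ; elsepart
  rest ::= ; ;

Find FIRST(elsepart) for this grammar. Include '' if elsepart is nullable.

elsepart ::= [ [ contributes {[}.
From elsepart ::= rest ; param: add FIRST(rest) = { ; }.
From elsepart ::= elsepart expr ;: elsepart, expr nullable, take FIRST(elsepart) ∪ FIRST(expr) ∪ {;} = { ;, [ }.
elsepart ::= '' contributes ''.
Union: FIRST(elsepart) = { ;, [, '' }.

{ ;, [, '' }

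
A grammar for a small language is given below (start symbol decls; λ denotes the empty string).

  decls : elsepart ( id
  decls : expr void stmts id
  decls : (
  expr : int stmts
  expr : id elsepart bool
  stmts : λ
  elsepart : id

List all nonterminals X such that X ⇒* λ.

Directly nullable (have an λ-production): stmts.
No other nonterminal has a production whose RHS symbols are all nullable.

{ stmts }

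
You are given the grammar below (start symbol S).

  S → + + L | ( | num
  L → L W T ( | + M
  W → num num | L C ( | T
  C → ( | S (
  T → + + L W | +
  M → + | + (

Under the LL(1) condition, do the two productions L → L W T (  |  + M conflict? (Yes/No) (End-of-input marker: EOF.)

FIRST(L W T () = { + } and FIRST(+ M) = { + }.
Both contain +, so the two alternatives are not disjoint — LL(1) conflict.

Yes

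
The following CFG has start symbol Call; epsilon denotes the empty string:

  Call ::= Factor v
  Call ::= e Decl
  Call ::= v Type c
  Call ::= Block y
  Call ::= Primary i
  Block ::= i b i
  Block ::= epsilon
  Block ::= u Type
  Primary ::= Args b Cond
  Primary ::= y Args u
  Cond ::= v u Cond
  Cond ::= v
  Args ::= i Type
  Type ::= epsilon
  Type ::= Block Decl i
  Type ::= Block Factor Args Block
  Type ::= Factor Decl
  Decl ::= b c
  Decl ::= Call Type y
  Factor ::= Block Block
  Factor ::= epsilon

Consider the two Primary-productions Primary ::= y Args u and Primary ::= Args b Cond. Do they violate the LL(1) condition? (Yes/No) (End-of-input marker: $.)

FIRST(y Args u) = { y } and FIRST(Args b Cond) = { i }.
The FIRST sets are disjoint and neither alternative is nullable — no conflict.

No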